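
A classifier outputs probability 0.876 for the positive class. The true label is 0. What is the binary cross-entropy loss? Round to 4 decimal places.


For y=0: Loss = -log(1-p)
= -log(1 - 0.876)
= -log(0.124)
= -(-2.0875)
= 2.0875

2.0875


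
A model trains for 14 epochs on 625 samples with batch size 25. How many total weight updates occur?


Iterations per epoch = 625 / 25 = 25
Total updates = iterations_per_epoch * epochs
= 25 * 14
= 350

350


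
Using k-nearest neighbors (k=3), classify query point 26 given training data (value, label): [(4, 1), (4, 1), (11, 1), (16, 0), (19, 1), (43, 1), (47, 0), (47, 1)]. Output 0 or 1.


Distances from query 26:
Point 19 (class 1): distance = 7
Point 16 (class 0): distance = 10
Point 11 (class 1): distance = 15
K=3 nearest neighbors: classes = [1, 0, 1]
Votes for class 1: 2 / 3
Majority vote => class 1

1


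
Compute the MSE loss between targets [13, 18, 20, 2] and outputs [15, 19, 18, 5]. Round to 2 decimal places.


Differences: [-2, -1, 2, -3]
Squared errors: [4, 1, 4, 9]
Sum of squared errors = 18
MSE = 18 / 4 = 4.50

4.50


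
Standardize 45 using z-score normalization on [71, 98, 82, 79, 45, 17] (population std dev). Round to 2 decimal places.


Mean = (71 + 98 + 82 + 79 + 45 + 17) / 6 = 65.3333
Variance = sum((x_i - mean)^2) / n = 718.8889
Std = sqrt(718.8889) = 26.8121
Z = (x - mean) / std
= (45 - 65.3333) / 26.8121
= -20.3333 / 26.8121
= -0.76

-0.76


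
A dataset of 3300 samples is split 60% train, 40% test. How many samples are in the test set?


Train samples = 3300 * 60% = 1980
Test samples = 3300 - 1980
= 1320

1320


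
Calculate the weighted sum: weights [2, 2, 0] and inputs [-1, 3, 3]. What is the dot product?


Element-wise products:
2 * -1 = -2
2 * 3 = 6
0 * 3 = 0
Sum = -2 + 6 + 0
= 4

4


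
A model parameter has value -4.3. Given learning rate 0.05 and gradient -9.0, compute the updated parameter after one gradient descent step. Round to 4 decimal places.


w_new = w_old - lr * gradient
= -4.3 - 0.05 * -9.0
= -4.3 - (-0.45)
= -3.8500

-3.8500


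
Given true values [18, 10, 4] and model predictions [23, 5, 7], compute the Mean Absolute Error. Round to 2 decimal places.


Absolute errors: [5, 5, 3]
Sum of absolute errors = 13
MAE = 13 / 3 = 4.33

4.33


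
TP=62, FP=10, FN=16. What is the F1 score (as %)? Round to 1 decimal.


Precision = TP / (TP + FP) = 62 / 72 = 0.8611
Recall = TP / (TP + FN) = 62 / 78 = 0.7949
F1 = 2 * P * R / (P + R)
= 2 * 0.8611 * 0.7949 / (0.8611 + 0.7949)
= 1.3689 / 1.656
= 0.8267
As percentage: 82.7%

82.7


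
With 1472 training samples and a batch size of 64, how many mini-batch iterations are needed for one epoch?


Iterations per epoch = dataset_size / batch_size
= 1472 / 64
= 23

23


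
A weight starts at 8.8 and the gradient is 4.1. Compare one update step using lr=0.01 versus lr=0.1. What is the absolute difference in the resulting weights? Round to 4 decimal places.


With lr=0.01: w_new = 8.8 - 0.01 * 4.1 = 8.759
With lr=0.1: w_new = 8.8 - 0.1 * 4.1 = 8.39
Absolute difference = |8.759 - 8.39|
= 0.3690

0.3690


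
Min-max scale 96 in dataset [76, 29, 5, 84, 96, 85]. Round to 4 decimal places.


Min = 5, Max = 96
Range = 96 - 5 = 91
Scaled = (x - min) / (max - min)
= (96 - 5) / 91
= 91 / 91
= 1.0000

1.0000


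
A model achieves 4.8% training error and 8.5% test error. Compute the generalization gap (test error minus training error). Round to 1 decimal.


Generalization gap = test_error - train_error
= 8.5 - 4.8
= 3.7%
A moderate gap.

3.7


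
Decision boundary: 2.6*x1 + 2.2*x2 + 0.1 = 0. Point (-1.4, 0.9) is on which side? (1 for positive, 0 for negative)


Compute 2.6 * -1.4 + 2.2 * 0.9 + 0.1
= -3.64 + 1.98 + 0.1
= -1.56
Since -1.56 < 0, the point is on the negative side.

0


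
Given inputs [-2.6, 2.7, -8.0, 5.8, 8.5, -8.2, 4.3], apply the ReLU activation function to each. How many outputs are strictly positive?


ReLU(x) = max(0, x) for each element:
ReLU(-2.6) = 0
ReLU(2.7) = 2.7
ReLU(-8.0) = 0
ReLU(5.8) = 5.8
ReLU(8.5) = 8.5
ReLU(-8.2) = 0
ReLU(4.3) = 4.3
Active neurons (>0): 4

4


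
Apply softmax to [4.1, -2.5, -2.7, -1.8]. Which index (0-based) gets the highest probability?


Softmax is a monotonic transformation, so it preserves the argmax.
We need to find the index of the maximum logit.
Index 0: 4.1
Index 1: -2.5
Index 2: -2.7
Index 3: -1.8
Maximum logit = 4.1 at index 0

0


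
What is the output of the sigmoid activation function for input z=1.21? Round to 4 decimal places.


sigmoid(z) = 1 / (1 + exp(-z))
exp(-(1.21)) = exp(-1.21) = 0.2982
1 + 0.2982 = 1.2982
1 / 1.2982 = 0.7703

0.7703


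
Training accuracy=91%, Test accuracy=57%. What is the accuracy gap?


Gap = train_accuracy - test_accuracy
= 91 - 57
= 34%
This large gap strongly indicates overfitting.

34


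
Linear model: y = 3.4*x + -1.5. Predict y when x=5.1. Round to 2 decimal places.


y = 3.4 * 5.1 + (-1.5)
= 17.34 + (-1.5)
= 15.84

15.84


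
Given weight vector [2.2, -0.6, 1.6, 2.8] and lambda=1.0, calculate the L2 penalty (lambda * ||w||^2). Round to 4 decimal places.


Squaring each weight:
2.2^2 = 4.84
(-0.6)^2 = 0.36
1.6^2 = 2.56
2.8^2 = 7.84
Sum of squares = 15.6
Penalty = 1.0 * 15.6 = 15.6000

15.6000


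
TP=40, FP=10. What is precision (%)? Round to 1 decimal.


Precision = TP / (TP + FP) * 100
= 40 / (40 + 10)
= 40 / 50
= 0.8
= 80.0%

80.0


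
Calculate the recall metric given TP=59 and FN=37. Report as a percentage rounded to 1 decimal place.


Recall = TP / (TP + FN) * 100
= 59 / (59 + 37)
= 59 / 96
= 0.6146
= 61.5%

61.5


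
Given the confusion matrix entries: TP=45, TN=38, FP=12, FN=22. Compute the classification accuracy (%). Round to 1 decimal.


Accuracy = (TP + TN) / (TP + TN + FP + FN) * 100
= (45 + 38) / (45 + 38 + 12 + 22)
= 83 / 117
= 0.7094
= 70.9%

70.9


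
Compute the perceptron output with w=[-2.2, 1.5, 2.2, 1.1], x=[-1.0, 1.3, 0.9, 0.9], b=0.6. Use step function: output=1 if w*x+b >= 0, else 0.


z = w . x + b
= -2.2*-1.0 + 1.5*1.3 + 2.2*0.9 + 1.1*0.9 + 0.6
= 2.2 + 1.95 + 1.98 + 0.99 + 0.6
= 7.12 + 0.6
= 7.72
Since z = 7.72 >= 0, output = 1

1


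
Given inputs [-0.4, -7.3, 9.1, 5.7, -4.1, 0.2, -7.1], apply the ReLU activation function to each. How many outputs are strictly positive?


ReLU(x) = max(0, x) for each element:
ReLU(-0.4) = 0
ReLU(-7.3) = 0
ReLU(9.1) = 9.1
ReLU(5.7) = 5.7
ReLU(-4.1) = 0
ReLU(0.2) = 0.2
ReLU(-7.1) = 0
Active neurons (>0): 3

3


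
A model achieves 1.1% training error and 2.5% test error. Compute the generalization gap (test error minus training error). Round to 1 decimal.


Generalization gap = test_error - train_error
= 2.5 - 1.1
= 1.4%
A small gap suggests good generalization.

1.4


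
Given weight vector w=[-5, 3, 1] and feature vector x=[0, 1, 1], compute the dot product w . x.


Element-wise products:
-5 * 0 = 0
3 * 1 = 3
1 * 1 = 1
Sum = 0 + 3 + 1
= 4

4


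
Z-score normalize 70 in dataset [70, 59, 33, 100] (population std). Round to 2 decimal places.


Mean = (70 + 59 + 33 + 100) / 4 = 65.5
Variance = sum((x_i - mean)^2) / n = 577.25
Std = sqrt(577.25) = 24.026
Z = (x - mean) / std
= (70 - 65.5) / 24.026
= 4.5 / 24.026
= 0.19

0.19


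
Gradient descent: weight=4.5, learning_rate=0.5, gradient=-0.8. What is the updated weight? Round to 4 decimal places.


w_new = w_old - lr * gradient
= 4.5 - 0.5 * -0.8
= 4.5 - (-0.4)
= 4.9000

4.9000


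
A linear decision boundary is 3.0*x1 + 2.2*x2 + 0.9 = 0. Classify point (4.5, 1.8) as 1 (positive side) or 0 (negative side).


Compute 3.0 * 4.5 + 2.2 * 1.8 + 0.9
= 13.5 + 3.96 + 0.9
= 18.36
Since 18.36 >= 0, the point is on the positive side.

1


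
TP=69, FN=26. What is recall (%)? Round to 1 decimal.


Recall = TP / (TP + FN) * 100
= 69 / (69 + 26)
= 69 / 95
= 0.7263
= 72.6%

72.6


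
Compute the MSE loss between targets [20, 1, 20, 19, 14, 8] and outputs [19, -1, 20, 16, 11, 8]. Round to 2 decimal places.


Differences: [1, 2, 0, 3, 3, 0]
Squared errors: [1, 4, 0, 9, 9, 0]
Sum of squared errors = 23
MSE = 23 / 6 = 3.83

3.83


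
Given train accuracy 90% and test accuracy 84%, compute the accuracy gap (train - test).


Gap = train_accuracy - test_accuracy
= 90 - 84
= 6%
This moderate gap may indicate mild overfitting.

6


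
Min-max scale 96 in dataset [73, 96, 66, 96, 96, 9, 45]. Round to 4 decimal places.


Min = 9, Max = 96
Range = 96 - 9 = 87
Scaled = (x - min) / (max - min)
= (96 - 9) / 87
= 87 / 87
= 1.0000

1.0000


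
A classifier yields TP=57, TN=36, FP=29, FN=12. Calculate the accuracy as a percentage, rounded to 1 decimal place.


Accuracy = (TP + TN) / (TP + TN + FP + FN) * 100
= (57 + 36) / (57 + 36 + 29 + 12)
= 93 / 134
= 0.694
= 69.4%

69.4


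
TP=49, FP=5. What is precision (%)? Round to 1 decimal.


Precision = TP / (TP + FP) * 100
= 49 / (49 + 5)
= 49 / 54
= 0.9074
= 90.7%

90.7


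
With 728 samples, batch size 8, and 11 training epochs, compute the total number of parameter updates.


Iterations per epoch = 728 / 8 = 91
Total updates = iterations_per_epoch * epochs
= 91 * 11
= 1001

1001


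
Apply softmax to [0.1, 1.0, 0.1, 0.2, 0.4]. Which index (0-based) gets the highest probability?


Softmax is a monotonic transformation, so it preserves the argmax.
We need to find the index of the maximum logit.
Index 0: 0.1
Index 1: 1.0
Index 2: 0.1
Index 3: 0.2
Index 4: 0.4
Maximum logit = 1.0 at index 1

1


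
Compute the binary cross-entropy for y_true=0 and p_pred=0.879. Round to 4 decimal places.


For y=0: Loss = -log(1-p)
= -log(1 - 0.879)
= -log(0.121)
= -(-2.112)
= 2.1120

2.1120


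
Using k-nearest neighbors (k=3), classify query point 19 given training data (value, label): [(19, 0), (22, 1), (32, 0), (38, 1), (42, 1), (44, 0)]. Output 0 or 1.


Distances from query 19:
Point 19 (class 0): distance = 0
Point 22 (class 1): distance = 3
Point 32 (class 0): distance = 13
K=3 nearest neighbors: classes = [0, 1, 0]
Votes for class 1: 1 / 3
Majority vote => class 0

0


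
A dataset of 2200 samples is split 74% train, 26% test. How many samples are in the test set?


Train samples = 2200 * 74% = 1628
Test samples = 2200 - 1628
= 572

572


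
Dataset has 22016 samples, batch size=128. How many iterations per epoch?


Iterations per epoch = dataset_size / batch_size
= 22016 / 128
= 172

172


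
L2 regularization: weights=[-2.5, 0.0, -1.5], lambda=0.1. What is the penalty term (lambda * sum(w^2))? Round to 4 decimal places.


Squaring each weight:
(-2.5)^2 = 6.25
0.0^2 = 0.0
(-1.5)^2 = 2.25
Sum of squares = 8.5
Penalty = 0.1 * 8.5 = 0.8500

0.8500


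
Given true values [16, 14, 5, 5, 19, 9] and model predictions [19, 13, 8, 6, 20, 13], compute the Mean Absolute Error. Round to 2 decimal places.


Absolute errors: [3, 1, 3, 1, 1, 4]
Sum of absolute errors = 13
MAE = 13 / 6 = 2.17

2.17


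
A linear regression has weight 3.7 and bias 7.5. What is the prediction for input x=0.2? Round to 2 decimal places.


y = 3.7 * 0.2 + (7.5)
= 0.74 + (7.5)
= 8.24

8.24


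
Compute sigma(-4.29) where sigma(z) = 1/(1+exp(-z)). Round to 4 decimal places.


sigmoid(z) = 1 / (1 + exp(-z))
exp(-(-4.29)) = exp(4.29) = 72.9665
1 + 72.9665 = 73.9665
1 / 73.9665 = 0.0135

0.0135


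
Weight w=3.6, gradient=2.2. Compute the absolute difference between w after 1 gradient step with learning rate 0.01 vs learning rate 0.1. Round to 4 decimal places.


With lr=0.01: w_new = 3.6 - 0.01 * 2.2 = 3.578
With lr=0.1: w_new = 3.6 - 0.1 * 2.2 = 3.38
Absolute difference = |3.578 - 3.38|
= 0.1980

0.1980


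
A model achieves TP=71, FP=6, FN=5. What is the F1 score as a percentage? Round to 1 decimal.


Precision = TP / (TP + FP) = 71 / 77 = 0.9221
Recall = TP / (TP + FN) = 71 / 76 = 0.9342
F1 = 2 * P * R / (P + R)
= 2 * 0.9221 * 0.9342 / (0.9221 + 0.9342)
= 1.7228 / 1.8563
= 0.9281
As percentage: 92.8%

92.8


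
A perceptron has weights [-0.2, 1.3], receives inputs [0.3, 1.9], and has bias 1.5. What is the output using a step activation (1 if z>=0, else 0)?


z = w . x + b
= -0.2*0.3 + 1.3*1.9 + 1.5
= -0.06 + 2.47 + 1.5
= 2.41 + 1.5
= 3.91
Since z = 3.91 >= 0, output = 1

1


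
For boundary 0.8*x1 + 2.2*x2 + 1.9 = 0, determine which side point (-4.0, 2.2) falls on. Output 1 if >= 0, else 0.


Compute 0.8 * -4.0 + 2.2 * 2.2 + 1.9
= -3.2 + 4.84 + 1.9
= 3.54
Since 3.54 >= 0, the point is on the positive side.

1


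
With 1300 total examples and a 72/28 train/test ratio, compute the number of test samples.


Train samples = 1300 * 72% = 936
Test samples = 1300 - 936
= 364

364


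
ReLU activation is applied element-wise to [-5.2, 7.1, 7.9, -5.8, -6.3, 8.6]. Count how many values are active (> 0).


ReLU(x) = max(0, x) for each element:
ReLU(-5.2) = 0
ReLU(7.1) = 7.1
ReLU(7.9) = 7.9
ReLU(-5.8) = 0
ReLU(-6.3) = 0
ReLU(8.6) = 8.6
Active neurons (>0): 3

3


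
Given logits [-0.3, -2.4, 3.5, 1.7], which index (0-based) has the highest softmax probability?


Softmax is a monotonic transformation, so it preserves the argmax.
We need to find the index of the maximum logit.
Index 0: -0.3
Index 1: -2.4
Index 2: 3.5
Index 3: 1.7
Maximum logit = 3.5 at index 2

2


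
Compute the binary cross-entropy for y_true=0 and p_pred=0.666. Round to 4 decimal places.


For y=0: Loss = -log(1-p)
= -log(1 - 0.666)
= -log(0.334)
= -(-1.0966)
= 1.0966

1.0966


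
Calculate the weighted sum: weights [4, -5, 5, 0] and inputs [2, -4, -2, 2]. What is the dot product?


Element-wise products:
4 * 2 = 8
-5 * -4 = 20
5 * -2 = -10
0 * 2 = 0
Sum = 8 + 20 + -10 + 0
= 18

18


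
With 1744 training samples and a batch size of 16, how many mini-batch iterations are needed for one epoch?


Iterations per epoch = dataset_size / batch_size
= 1744 / 16
= 109

109


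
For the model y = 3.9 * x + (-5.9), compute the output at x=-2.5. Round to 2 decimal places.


y = 3.9 * -2.5 + (-5.9)
= -9.75 + (-5.9)
= -15.65

-15.65


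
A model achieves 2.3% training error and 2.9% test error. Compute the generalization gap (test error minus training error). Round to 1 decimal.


Generalization gap = test_error - train_error
= 2.9 - 2.3
= 0.6%
A small gap suggests good generalization.

0.6


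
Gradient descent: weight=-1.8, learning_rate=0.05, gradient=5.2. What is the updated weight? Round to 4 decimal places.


w_new = w_old - lr * gradient
= -1.8 - 0.05 * 5.2
= -1.8 - (0.26)
= -2.0600

-2.0600


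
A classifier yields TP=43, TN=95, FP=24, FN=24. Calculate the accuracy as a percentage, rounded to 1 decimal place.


Accuracy = (TP + TN) / (TP + TN + FP + FN) * 100
= (43 + 95) / (43 + 95 + 24 + 24)
= 138 / 186
= 0.7419
= 74.2%

74.2


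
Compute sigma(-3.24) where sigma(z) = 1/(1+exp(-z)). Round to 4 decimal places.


sigmoid(z) = 1 / (1 + exp(-z))
exp(-(-3.24)) = exp(3.24) = 25.5337
1 + 25.5337 = 26.5337
1 / 26.5337 = 0.0377

0.0377


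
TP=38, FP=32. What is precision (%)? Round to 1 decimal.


Precision = TP / (TP + FP) * 100
= 38 / (38 + 32)
= 38 / 70
= 0.5429
= 54.3%

54.3


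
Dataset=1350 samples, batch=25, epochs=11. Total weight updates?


Iterations per epoch = 1350 / 25 = 54
Total updates = iterations_per_epoch * epochs
= 54 * 11
= 594

594


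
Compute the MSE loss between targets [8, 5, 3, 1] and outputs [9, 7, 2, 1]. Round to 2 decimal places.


Differences: [-1, -2, 1, 0]
Squared errors: [1, 4, 1, 0]
Sum of squared errors = 6
MSE = 6 / 4 = 1.50

1.50


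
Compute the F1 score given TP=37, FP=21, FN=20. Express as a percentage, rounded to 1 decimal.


Precision = TP / (TP + FP) = 37 / 58 = 0.6379
Recall = TP / (TP + FN) = 37 / 57 = 0.6491
F1 = 2 * P * R / (P + R)
= 2 * 0.6379 * 0.6491 / (0.6379 + 0.6491)
= 0.8282 / 1.2871
= 0.6435
As percentage: 64.3%

64.3


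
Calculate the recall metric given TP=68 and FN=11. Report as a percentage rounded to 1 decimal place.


Recall = TP / (TP + FN) * 100
= 68 / (68 + 11)
= 68 / 79
= 0.8608
= 86.1%

86.1


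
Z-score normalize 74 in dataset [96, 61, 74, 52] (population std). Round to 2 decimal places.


Mean = (96 + 61 + 74 + 52) / 4 = 70.75
Variance = sum((x_i - mean)^2) / n = 273.6875
Std = sqrt(273.6875) = 16.5435
Z = (x - mean) / std
= (74 - 70.75) / 16.5435
= 3.25 / 16.5435
= 0.20

0.20


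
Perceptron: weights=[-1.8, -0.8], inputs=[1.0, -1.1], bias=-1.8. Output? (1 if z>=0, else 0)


z = w . x + b
= -1.8*1.0 + -0.8*-1.1 + -1.8
= -1.8 + 0.88 + -1.8
= -0.92 + -1.8
= -2.72
Since z = -2.72 < 0, output = 0

0


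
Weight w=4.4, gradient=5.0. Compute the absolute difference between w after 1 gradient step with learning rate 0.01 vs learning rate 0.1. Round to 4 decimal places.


With lr=0.01: w_new = 4.4 - 0.01 * 5.0 = 4.35
With lr=0.1: w_new = 4.4 - 0.1 * 5.0 = 3.9
Absolute difference = |4.35 - 3.9|
= 0.4500

0.4500


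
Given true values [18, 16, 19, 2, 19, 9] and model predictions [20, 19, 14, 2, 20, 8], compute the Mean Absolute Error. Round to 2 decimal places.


Absolute errors: [2, 3, 5, 0, 1, 1]
Sum of absolute errors = 12
MAE = 12 / 6 = 2.00

2.00


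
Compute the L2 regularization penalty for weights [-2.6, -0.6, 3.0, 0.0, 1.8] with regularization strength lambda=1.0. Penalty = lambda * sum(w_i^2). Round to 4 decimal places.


Squaring each weight:
(-2.6)^2 = 6.76
(-0.6)^2 = 0.36
3.0^2 = 9.0
0.0^2 = 0.0
1.8^2 = 3.24
Sum of squares = 19.36
Penalty = 1.0 * 19.36 = 19.3600

19.3600


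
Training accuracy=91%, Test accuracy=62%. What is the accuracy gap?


Gap = train_accuracy - test_accuracy
= 91 - 62
= 29%
This large gap strongly indicates overfitting.

29


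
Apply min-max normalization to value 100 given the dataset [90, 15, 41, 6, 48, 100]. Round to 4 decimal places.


Min = 6, Max = 100
Range = 100 - 6 = 94
Scaled = (x - min) / (max - min)
= (100 - 6) / 94
= 94 / 94
= 1.0000

1.0000


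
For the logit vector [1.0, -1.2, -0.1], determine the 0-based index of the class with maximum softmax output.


Softmax is a monotonic transformation, so it preserves the argmax.
We need to find the index of the maximum logit.
Index 0: 1.0
Index 1: -1.2
Index 2: -0.1
Maximum logit = 1.0 at index 0

0


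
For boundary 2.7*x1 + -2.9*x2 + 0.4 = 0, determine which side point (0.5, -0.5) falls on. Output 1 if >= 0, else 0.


Compute 2.7 * 0.5 + -2.9 * -0.5 + 0.4
= 1.35 + 1.45 + 0.4
= 3.2
Since 3.2 >= 0, the point is on the positive side.

1


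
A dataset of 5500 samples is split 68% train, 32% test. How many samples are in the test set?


Train samples = 5500 * 68% = 3740
Test samples = 5500 - 3740
= 1760

1760


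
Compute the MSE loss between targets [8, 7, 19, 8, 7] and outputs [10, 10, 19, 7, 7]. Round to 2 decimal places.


Differences: [-2, -3, 0, 1, 0]
Squared errors: [4, 9, 0, 1, 0]
Sum of squared errors = 14
MSE = 14 / 5 = 2.80

2.80


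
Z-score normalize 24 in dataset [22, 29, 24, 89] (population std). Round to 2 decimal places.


Mean = (22 + 29 + 24 + 89) / 4 = 41.0
Variance = sum((x_i - mean)^2) / n = 774.5
Std = sqrt(774.5) = 27.8298
Z = (x - mean) / std
= (24 - 41.0) / 27.8298
= -17.0 / 27.8298
= -0.61

-0.61


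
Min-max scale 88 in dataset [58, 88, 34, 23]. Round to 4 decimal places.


Min = 23, Max = 88
Range = 88 - 23 = 65
Scaled = (x - min) / (max - min)
= (88 - 23) / 65
= 65 / 65
= 1.0000

1.0000


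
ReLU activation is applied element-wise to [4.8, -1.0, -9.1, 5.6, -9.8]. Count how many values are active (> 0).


ReLU(x) = max(0, x) for each element:
ReLU(4.8) = 4.8
ReLU(-1.0) = 0
ReLU(-9.1) = 0
ReLU(5.6) = 5.6
ReLU(-9.8) = 0
Active neurons (>0): 2

2


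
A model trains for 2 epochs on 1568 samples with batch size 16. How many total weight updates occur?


Iterations per epoch = 1568 / 16 = 98
Total updates = iterations_per_epoch * epochs
= 98 * 2
= 196

196


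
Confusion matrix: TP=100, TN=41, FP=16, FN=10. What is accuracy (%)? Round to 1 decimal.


Accuracy = (TP + TN) / (TP + TN + FP + FN) * 100
= (100 + 41) / (100 + 41 + 16 + 10)
= 141 / 167
= 0.8443
= 84.4%

84.4


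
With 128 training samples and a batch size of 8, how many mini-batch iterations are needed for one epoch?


Iterations per epoch = dataset_size / batch_size
= 128 / 8
= 16

16


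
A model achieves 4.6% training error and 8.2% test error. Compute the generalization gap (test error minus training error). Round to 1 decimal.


Generalization gap = test_error - train_error
= 8.2 - 4.6
= 3.6%
A moderate gap.

3.6


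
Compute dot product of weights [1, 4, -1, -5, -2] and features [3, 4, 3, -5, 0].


Element-wise products:
1 * 3 = 3
4 * 4 = 16
-1 * 3 = -3
-5 * -5 = 25
-2 * 0 = 0
Sum = 3 + 16 + -3 + 25 + 0
= 41

41


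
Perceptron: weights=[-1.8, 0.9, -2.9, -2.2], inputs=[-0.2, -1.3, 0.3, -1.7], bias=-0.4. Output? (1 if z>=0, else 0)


z = w . x + b
= -1.8*-0.2 + 0.9*-1.3 + -2.9*0.3 + -2.2*-1.7 + -0.4
= 0.36 + -1.17 + -0.87 + 3.74 + -0.4
= 2.06 + -0.4
= 1.66
Since z = 1.66 >= 0, output = 1

1


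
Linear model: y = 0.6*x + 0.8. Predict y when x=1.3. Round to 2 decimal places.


y = 0.6 * 1.3 + (0.8)
= 0.78 + (0.8)
= 1.58

1.58


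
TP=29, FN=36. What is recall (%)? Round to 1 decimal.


Recall = TP / (TP + FN) * 100
= 29 / (29 + 36)
= 29 / 65
= 0.4462
= 44.6%

44.6


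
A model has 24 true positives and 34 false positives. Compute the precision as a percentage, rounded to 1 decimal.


Precision = TP / (TP + FP) * 100
= 24 / (24 + 34)
= 24 / 58
= 0.4138
= 41.4%

41.4


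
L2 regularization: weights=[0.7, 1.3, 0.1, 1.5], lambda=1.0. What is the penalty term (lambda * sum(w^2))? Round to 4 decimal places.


Squaring each weight:
0.7^2 = 0.49
1.3^2 = 1.69
0.1^2 = 0.01
1.5^2 = 2.25
Sum of squares = 4.44
Penalty = 1.0 * 4.44 = 4.4400

4.4400


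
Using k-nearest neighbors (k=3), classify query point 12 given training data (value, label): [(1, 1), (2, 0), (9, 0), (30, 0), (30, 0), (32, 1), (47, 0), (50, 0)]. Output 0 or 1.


Distances from query 12:
Point 9 (class 0): distance = 3
Point 2 (class 0): distance = 10
Point 1 (class 1): distance = 11
K=3 nearest neighbors: classes = [0, 0, 1]
Votes for class 1: 1 / 3
Majority vote => class 0

0


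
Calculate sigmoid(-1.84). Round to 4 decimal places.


sigmoid(z) = 1 / (1 + exp(-z))
exp(-(-1.84)) = exp(1.84) = 6.2965
1 + 6.2965 = 7.2965
1 / 7.2965 = 0.1371

0.1371


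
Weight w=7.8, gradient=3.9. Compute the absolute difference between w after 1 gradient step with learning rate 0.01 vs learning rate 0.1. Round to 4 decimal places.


With lr=0.01: w_new = 7.8 - 0.01 * 3.9 = 7.761
With lr=0.1: w_new = 7.8 - 0.1 * 3.9 = 7.41
Absolute difference = |7.761 - 7.41|
= 0.3510

0.3510


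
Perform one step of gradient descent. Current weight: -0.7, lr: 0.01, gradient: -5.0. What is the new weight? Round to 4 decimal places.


w_new = w_old - lr * gradient
= -0.7 - 0.01 * -5.0
= -0.7 - (-0.05)
= -0.6500

-0.6500


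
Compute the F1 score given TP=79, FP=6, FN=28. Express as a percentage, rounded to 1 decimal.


Precision = TP / (TP + FP) = 79 / 85 = 0.9294
Recall = TP / (TP + FN) = 79 / 107 = 0.7383
F1 = 2 * P * R / (P + R)
= 2 * 0.9294 * 0.7383 / (0.9294 + 0.7383)
= 1.3724 / 1.6677
= 0.8229
As percentage: 82.3%

82.3


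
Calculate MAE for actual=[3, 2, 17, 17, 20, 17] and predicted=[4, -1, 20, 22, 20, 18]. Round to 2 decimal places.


Absolute errors: [1, 3, 3, 5, 0, 1]
Sum of absolute errors = 13
MAE = 13 / 6 = 2.17

2.17


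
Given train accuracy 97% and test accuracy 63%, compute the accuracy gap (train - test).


Gap = train_accuracy - test_accuracy
= 97 - 63
= 34%
This large gap strongly indicates overfitting.

34


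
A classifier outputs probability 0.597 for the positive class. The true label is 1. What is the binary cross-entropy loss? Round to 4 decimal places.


For y=1: Loss = -log(p)
= -log(0.597)
= -(-0.5158)
= 0.5158

0.5158


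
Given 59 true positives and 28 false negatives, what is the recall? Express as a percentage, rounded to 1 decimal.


Recall = TP / (TP + FN) * 100
= 59 / (59 + 28)
= 59 / 87
= 0.6782
= 67.8%

67.8


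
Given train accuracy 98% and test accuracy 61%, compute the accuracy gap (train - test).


Gap = train_accuracy - test_accuracy
= 98 - 61
= 37%
This large gap strongly indicates overfitting.

37


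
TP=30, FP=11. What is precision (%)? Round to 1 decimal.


Precision = TP / (TP + FP) * 100
= 30 / (30 + 11)
= 30 / 41
= 0.7317
= 73.2%

73.2


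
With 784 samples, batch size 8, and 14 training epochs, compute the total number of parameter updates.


Iterations per epoch = 784 / 8 = 98
Total updates = iterations_per_epoch * epochs
= 98 * 14
= 1372

1372


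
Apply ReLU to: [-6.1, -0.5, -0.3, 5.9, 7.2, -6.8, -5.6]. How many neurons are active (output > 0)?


ReLU(x) = max(0, x) for each element:
ReLU(-6.1) = 0
ReLU(-0.5) = 0
ReLU(-0.3) = 0
ReLU(5.9) = 5.9
ReLU(7.2) = 7.2
ReLU(-6.8) = 0
ReLU(-5.6) = 0
Active neurons (>0): 2

2


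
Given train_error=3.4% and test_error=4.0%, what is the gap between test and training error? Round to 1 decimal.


Generalization gap = test_error - train_error
= 4.0 - 3.4
= 0.6%
A small gap suggests good generalization.

0.6


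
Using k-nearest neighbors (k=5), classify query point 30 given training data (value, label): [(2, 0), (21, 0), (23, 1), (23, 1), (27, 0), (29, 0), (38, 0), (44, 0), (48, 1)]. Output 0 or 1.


Distances from query 30:
Point 29 (class 0): distance = 1
Point 27 (class 0): distance = 3
Point 23 (class 1): distance = 7
Point 23 (class 1): distance = 7
Point 38 (class 0): distance = 8
K=5 nearest neighbors: classes = [0, 0, 1, 1, 0]
Votes for class 1: 2 / 5
Majority vote => class 0

0


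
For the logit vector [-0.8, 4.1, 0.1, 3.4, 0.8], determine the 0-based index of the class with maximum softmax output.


Softmax is a monotonic transformation, so it preserves the argmax.
We need to find the index of the maximum logit.
Index 0: -0.8
Index 1: 4.1
Index 2: 0.1
Index 3: 3.4
Index 4: 0.8
Maximum logit = 4.1 at index 1

1


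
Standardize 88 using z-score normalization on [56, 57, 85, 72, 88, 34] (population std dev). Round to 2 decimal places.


Mean = (56 + 57 + 85 + 72 + 88 + 34) / 6 = 65.3333
Variance = sum((x_i - mean)^2) / n = 347.2222
Std = sqrt(347.2222) = 18.6339
Z = (x - mean) / std
= (88 - 65.3333) / 18.6339
= 22.6667 / 18.6339
= 1.22

1.22


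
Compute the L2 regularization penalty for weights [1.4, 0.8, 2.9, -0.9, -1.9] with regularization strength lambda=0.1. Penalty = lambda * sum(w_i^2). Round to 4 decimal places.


Squaring each weight:
1.4^2 = 1.96
0.8^2 = 0.64
2.9^2 = 8.41
(-0.9)^2 = 0.81
(-1.9)^2 = 3.61
Sum of squares = 15.43
Penalty = 0.1 * 15.43 = 1.5430

1.5430


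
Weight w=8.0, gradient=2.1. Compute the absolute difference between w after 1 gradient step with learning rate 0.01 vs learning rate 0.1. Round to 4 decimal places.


With lr=0.01: w_new = 8.0 - 0.01 * 2.1 = 7.979
With lr=0.1: w_new = 8.0 - 0.1 * 2.1 = 7.79
Absolute difference = |7.979 - 7.79|
= 0.1890

0.1890


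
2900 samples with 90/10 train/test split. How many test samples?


Train samples = 2900 * 90% = 2610
Test samples = 2900 - 2610
= 290

290


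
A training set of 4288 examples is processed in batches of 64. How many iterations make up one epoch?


Iterations per epoch = dataset_size / batch_size
= 4288 / 64
= 67

67


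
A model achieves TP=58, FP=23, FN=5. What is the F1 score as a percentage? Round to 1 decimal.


Precision = TP / (TP + FP) = 58 / 81 = 0.716
Recall = TP / (TP + FN) = 58 / 63 = 0.9206
F1 = 2 * P * R / (P + R)
= 2 * 0.716 * 0.9206 / (0.716 + 0.9206)
= 1.3184 / 1.6367
= 0.8056
As percentage: 80.6%

80.6


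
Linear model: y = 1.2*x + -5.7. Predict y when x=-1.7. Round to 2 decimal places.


y = 1.2 * -1.7 + (-5.7)
= -2.04 + (-5.7)
= -7.74

-7.74


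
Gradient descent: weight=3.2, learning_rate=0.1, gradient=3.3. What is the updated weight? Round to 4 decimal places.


w_new = w_old - lr * gradient
= 3.2 - 0.1 * 3.3
= 3.2 - (0.33)
= 2.8700

2.8700


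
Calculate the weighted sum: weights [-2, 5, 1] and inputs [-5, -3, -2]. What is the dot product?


Element-wise products:
-2 * -5 = 10
5 * -3 = -15
1 * -2 = -2
Sum = 10 + -15 + -2
= -7

-7


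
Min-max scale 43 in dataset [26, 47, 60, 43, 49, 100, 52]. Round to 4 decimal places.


Min = 26, Max = 100
Range = 100 - 26 = 74
Scaled = (x - min) / (max - min)
= (43 - 26) / 74
= 17 / 74
= 0.2297

0.2297


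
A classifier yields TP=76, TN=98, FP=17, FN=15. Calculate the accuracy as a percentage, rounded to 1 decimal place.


Accuracy = (TP + TN) / (TP + TN + FP + FN) * 100
= (76 + 98) / (76 + 98 + 17 + 15)
= 174 / 206
= 0.8447
= 84.5%

84.5


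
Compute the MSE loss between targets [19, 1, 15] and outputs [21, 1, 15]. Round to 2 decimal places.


Differences: [-2, 0, 0]
Squared errors: [4, 0, 0]
Sum of squared errors = 4
MSE = 4 / 3 = 1.33

1.33


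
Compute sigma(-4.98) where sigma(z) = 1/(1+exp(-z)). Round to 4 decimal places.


sigmoid(z) = 1 / (1 + exp(-z))
exp(-(-4.98)) = exp(4.98) = 145.4744
1 + 145.4744 = 146.4744
1 / 146.4744 = 0.0068

0.0068


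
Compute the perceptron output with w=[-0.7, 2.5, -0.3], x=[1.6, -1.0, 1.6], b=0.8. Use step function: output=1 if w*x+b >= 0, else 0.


z = w . x + b
= -0.7*1.6 + 2.5*-1.0 + -0.3*1.6 + 0.8
= -1.12 + -2.5 + -0.48 + 0.8
= -4.1 + 0.8
= -3.3
Since z = -3.3 < 0, output = 0

0


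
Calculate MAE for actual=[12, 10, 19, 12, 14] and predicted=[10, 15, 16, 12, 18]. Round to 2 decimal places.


Absolute errors: [2, 5, 3, 0, 4]
Sum of absolute errors = 14
MAE = 14 / 5 = 2.80

2.80


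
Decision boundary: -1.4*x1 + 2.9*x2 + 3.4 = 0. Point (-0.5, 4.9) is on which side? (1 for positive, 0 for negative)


Compute -1.4 * -0.5 + 2.9 * 4.9 + 3.4
= 0.7 + 14.21 + 3.4
= 18.31
Since 18.31 >= 0, the point is on the positive side.

1


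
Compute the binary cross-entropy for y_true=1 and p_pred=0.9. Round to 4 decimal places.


For y=1: Loss = -log(p)
= -log(0.9)
= -(-0.1054)
= 0.1054

0.1054


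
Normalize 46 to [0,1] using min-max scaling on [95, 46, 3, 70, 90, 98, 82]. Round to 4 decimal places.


Min = 3, Max = 98
Range = 98 - 3 = 95
Scaled = (x - min) / (max - min)
= (46 - 3) / 95
= 43 / 95
= 0.4526

0.4526


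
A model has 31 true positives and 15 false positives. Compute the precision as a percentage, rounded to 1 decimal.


Precision = TP / (TP + FP) * 100
= 31 / (31 + 15)
= 31 / 46
= 0.6739
= 67.4%

67.4


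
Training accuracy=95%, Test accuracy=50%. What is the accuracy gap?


Gap = train_accuracy - test_accuracy
= 95 - 50
= 45%
This large gap strongly indicates overfitting.

45


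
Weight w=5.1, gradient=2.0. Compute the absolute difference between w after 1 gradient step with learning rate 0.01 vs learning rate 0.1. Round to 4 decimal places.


With lr=0.01: w_new = 5.1 - 0.01 * 2.0 = 5.08
With lr=0.1: w_new = 5.1 - 0.1 * 2.0 = 4.9
Absolute difference = |5.08 - 4.9|
= 0.1800

0.1800


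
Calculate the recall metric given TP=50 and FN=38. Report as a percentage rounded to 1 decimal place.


Recall = TP / (TP + FN) * 100
= 50 / (50 + 38)
= 50 / 88
= 0.5682
= 56.8%

56.8


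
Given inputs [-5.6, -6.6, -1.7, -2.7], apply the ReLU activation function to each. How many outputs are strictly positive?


ReLU(x) = max(0, x) for each element:
ReLU(-5.6) = 0
ReLU(-6.6) = 0
ReLU(-1.7) = 0
ReLU(-2.7) = 0
Active neurons (>0): 0

0


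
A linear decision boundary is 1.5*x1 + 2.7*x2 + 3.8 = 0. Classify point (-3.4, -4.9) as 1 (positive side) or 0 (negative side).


Compute 1.5 * -3.4 + 2.7 * -4.9 + 3.8
= -5.1 + -13.23 + 3.8
= -14.53
Since -14.53 < 0, the point is on the negative side.

0


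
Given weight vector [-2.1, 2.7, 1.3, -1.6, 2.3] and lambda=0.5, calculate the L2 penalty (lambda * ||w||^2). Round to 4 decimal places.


Squaring each weight:
(-2.1)^2 = 4.41
2.7^2 = 7.29
1.3^2 = 1.69
(-1.6)^2 = 2.56
2.3^2 = 5.29
Sum of squares = 21.24
Penalty = 0.5 * 21.24 = 10.6200

10.6200


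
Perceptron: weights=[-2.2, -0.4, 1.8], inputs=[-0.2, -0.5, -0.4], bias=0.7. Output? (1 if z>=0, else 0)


z = w . x + b
= -2.2*-0.2 + -0.4*-0.5 + 1.8*-0.4 + 0.7
= 0.44 + 0.2 + -0.72 + 0.7
= -0.08 + 0.7
= 0.62
Since z = 0.62 >= 0, output = 1

1


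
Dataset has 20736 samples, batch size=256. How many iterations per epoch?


Iterations per epoch = dataset_size / batch_size
= 20736 / 256
= 81

81


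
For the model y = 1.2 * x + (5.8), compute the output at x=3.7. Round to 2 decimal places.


y = 1.2 * 3.7 + (5.8)
= 4.44 + (5.8)
= 10.24

10.24


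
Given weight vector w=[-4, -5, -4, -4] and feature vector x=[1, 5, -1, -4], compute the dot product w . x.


Element-wise products:
-4 * 1 = -4
-5 * 5 = -25
-4 * -1 = 4
-4 * -4 = 16
Sum = -4 + -25 + 4 + 16
= -9

-9


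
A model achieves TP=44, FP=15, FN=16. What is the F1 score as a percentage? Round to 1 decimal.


Precision = TP / (TP + FP) = 44 / 59 = 0.7458
Recall = TP / (TP + FN) = 44 / 60 = 0.7333
F1 = 2 * P * R / (P + R)
= 2 * 0.7458 * 0.7333 / (0.7458 + 0.7333)
= 1.0938 / 1.4791
= 0.7395
As percentage: 73.9%

73.9


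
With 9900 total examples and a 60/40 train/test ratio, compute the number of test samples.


Train samples = 9900 * 60% = 5940
Test samples = 9900 - 5940
= 3960

3960


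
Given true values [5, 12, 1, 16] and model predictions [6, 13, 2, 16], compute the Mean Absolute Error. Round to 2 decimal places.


Absolute errors: [1, 1, 1, 0]
Sum of absolute errors = 3
MAE = 3 / 4 = 0.75

0.75


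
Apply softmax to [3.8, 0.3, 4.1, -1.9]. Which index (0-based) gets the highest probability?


Softmax is a monotonic transformation, so it preserves the argmax.
We need to find the index of the maximum logit.
Index 0: 3.8
Index 1: 0.3
Index 2: 4.1
Index 3: -1.9
Maximum logit = 4.1 at index 2

2


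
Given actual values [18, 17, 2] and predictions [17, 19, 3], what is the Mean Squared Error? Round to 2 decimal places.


Differences: [1, -2, -1]
Squared errors: [1, 4, 1]
Sum of squared errors = 6
MSE = 6 / 3 = 2.00

2.00


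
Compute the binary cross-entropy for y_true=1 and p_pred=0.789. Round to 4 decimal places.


For y=1: Loss = -log(p)
= -log(0.789)
= -(-0.237)
= 0.2370

0.2370


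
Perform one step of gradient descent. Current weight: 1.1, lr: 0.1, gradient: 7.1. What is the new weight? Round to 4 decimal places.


w_new = w_old - lr * gradient
= 1.1 - 0.1 * 7.1
= 1.1 - (0.71)
= 0.3900

0.3900


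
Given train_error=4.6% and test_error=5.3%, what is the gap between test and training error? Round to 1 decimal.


Generalization gap = test_error - train_error
= 5.3 - 4.6
= 0.7%
A small gap suggests good generalization.

0.7


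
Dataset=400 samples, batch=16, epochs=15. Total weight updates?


Iterations per epoch = 400 / 16 = 25
Total updates = iterations_per_epoch * epochs
= 25 * 15
= 375

375


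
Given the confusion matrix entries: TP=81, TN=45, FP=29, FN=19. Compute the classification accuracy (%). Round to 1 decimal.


Accuracy = (TP + TN) / (TP + TN + FP + FN) * 100
= (81 + 45) / (81 + 45 + 29 + 19)
= 126 / 174
= 0.7241
= 72.4%

72.4


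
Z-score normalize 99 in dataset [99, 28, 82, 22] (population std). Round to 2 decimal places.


Mean = (99 + 28 + 82 + 22) / 4 = 57.75
Variance = sum((x_i - mean)^2) / n = 1113.1875
Std = sqrt(1113.1875) = 33.3645
Z = (x - mean) / std
= (99 - 57.75) / 33.3645
= 41.25 / 33.3645
= 1.24

1.24


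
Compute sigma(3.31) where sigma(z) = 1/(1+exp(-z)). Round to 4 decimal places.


sigmoid(z) = 1 / (1 + exp(-z))
exp(-(3.31)) = exp(-3.31) = 0.0365
1 + 0.0365 = 1.0365
1 / 1.0365 = 0.9648

0.9648


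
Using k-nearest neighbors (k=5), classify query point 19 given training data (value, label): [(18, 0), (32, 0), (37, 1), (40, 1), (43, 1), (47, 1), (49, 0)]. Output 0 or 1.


Distances from query 19:
Point 18 (class 0): distance = 1
Point 32 (class 0): distance = 13
Point 37 (class 1): distance = 18
Point 40 (class 1): distance = 21
Point 43 (class 1): distance = 24
K=5 nearest neighbors: classes = [0, 0, 1, 1, 1]
Votes for class 1: 3 / 5
Majority vote => class 1

1


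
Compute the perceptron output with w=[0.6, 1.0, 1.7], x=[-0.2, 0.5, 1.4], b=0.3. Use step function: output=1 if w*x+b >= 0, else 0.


z = w . x + b
= 0.6*-0.2 + 1.0*0.5 + 1.7*1.4 + 0.3
= -0.12 + 0.5 + 2.38 + 0.3
= 2.76 + 0.3
= 3.06
Since z = 3.06 >= 0, output = 1

1


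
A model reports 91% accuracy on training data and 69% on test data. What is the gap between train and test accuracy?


Gap = train_accuracy - test_accuracy
= 91 - 69
= 22%
This large gap strongly indicates overfitting.

22


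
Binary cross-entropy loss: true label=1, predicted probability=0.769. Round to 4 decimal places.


For y=1: Loss = -log(p)
= -log(0.769)
= -(-0.2627)
= 0.2627

0.2627


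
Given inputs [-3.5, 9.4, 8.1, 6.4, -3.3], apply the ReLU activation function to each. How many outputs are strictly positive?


ReLU(x) = max(0, x) for each element:
ReLU(-3.5) = 0
ReLU(9.4) = 9.4
ReLU(8.1) = 8.1
ReLU(6.4) = 6.4
ReLU(-3.3) = 0
Active neurons (>0): 3

3


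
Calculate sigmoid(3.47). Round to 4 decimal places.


sigmoid(z) = 1 / (1 + exp(-z))
exp(-(3.47)) = exp(-3.47) = 0.0311
1 + 0.0311 = 1.0311
1 / 1.0311 = 0.9698

0.9698


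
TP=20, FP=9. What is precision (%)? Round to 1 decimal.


Precision = TP / (TP + FP) * 100
= 20 / (20 + 9)
= 20 / 29
= 0.6897
= 69.0%

69.0


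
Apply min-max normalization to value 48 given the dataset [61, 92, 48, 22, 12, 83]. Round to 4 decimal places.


Min = 12, Max = 92
Range = 92 - 12 = 80
Scaled = (x - min) / (max - min)
= (48 - 12) / 80
= 36 / 80
= 0.4500

0.4500


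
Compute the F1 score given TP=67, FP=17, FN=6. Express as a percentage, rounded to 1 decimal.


Precision = TP / (TP + FP) = 67 / 84 = 0.7976
Recall = TP / (TP + FN) = 67 / 73 = 0.9178
F1 = 2 * P * R / (P + R)
= 2 * 0.7976 * 0.9178 / (0.7976 + 0.9178)
= 1.4641 / 1.7154
= 0.8535
As percentage: 85.4%

85.4


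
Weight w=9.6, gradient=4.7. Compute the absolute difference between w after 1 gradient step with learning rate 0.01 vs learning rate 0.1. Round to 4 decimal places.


With lr=0.01: w_new = 9.6 - 0.01 * 4.7 = 9.553
With lr=0.1: w_new = 9.6 - 0.1 * 4.7 = 9.13
Absolute difference = |9.553 - 9.13|
= 0.4230

0.4230


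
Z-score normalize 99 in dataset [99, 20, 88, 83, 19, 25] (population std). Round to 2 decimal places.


Mean = (99 + 20 + 88 + 83 + 19 + 25) / 6 = 55.6667
Variance = sum((x_i - mean)^2) / n = 1204.5556
Std = sqrt(1204.5556) = 34.7067
Z = (x - mean) / std
= (99 - 55.6667) / 34.7067
= 43.3333 / 34.7067
= 1.25

1.25


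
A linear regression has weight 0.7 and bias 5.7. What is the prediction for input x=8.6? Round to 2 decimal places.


y = 0.7 * 8.6 + (5.7)
= 6.02 + (5.7)
= 11.72

11.72


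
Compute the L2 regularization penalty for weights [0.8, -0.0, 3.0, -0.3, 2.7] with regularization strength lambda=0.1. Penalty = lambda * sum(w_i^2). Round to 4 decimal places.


Squaring each weight:
0.8^2 = 0.64
(-0.0)^2 = 0.0
3.0^2 = 9.0
(-0.3)^2 = 0.09
2.7^2 = 7.29
Sum of squares = 17.02
Penalty = 0.1 * 17.02 = 1.7020

1.7020


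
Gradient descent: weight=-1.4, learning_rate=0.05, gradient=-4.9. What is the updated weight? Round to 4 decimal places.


w_new = w_old - lr * gradient
= -1.4 - 0.05 * -4.9
= -1.4 - (-0.245)
= -1.1550

-1.1550


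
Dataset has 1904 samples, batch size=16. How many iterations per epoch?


Iterations per epoch = dataset_size / batch_size
= 1904 / 16
= 119

119


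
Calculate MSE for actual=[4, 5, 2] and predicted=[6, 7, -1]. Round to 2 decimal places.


Differences: [-2, -2, 3]
Squared errors: [4, 4, 9]
Sum of squared errors = 17
MSE = 17 / 3 = 5.67

5.67
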